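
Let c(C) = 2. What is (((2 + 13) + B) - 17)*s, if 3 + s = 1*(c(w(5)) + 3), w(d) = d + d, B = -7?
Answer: -18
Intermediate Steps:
w(d) = 2*d
s = 2 (s = -3 + 1*(2 + 3) = -3 + 1*5 = -3 + 5 = 2)
(((2 + 13) + B) - 17)*s = (((2 + 13) - 7) - 17)*2 = ((15 - 7) - 17)*2 = (8 - 17)*2 = -9*2 = -18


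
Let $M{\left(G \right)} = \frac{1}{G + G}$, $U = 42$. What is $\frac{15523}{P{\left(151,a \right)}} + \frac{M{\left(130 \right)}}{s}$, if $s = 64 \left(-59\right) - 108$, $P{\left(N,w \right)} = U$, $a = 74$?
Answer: $\frac{7837873139}{21206640} \approx 369.6$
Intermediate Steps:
$P{\left(N,w \right)} = 42$
$M{\left(G \right)} = \frac{1}{2 G}$
$s = -3884$ ($s = -3776 - 108 = -3884$)
$\frac{15523}{P{\left(151,a \right)}} + \frac{M{\left(130 \right)}}{s} = \frac{15523}{42} + \frac{\frac{1}{2} \cdot \frac{1}{130}}{-3884} = 15523 \cdot \frac{1}{42} + \frac{1}{2} \cdot \frac{1}{130} \left(- \frac{1}{3884}\right) = \frac{15523}{42} + \frac{1}{260} \left(- \frac{1}{3884}\right) = \frac{15523}{42} - \frac{1}{1009840} = \frac{7837873139}{21206640}$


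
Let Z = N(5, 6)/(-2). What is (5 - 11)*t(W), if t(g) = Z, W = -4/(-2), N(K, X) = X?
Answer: 18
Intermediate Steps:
W = 2 (W = -4*(-½) = 2)
Z = -3 (Z = 6/(-2) = 6*(-½) = -3)
t(g) = -3
(5 - 11)*t(W) = (5 - 11)*(-3) = -6*(-3) = 18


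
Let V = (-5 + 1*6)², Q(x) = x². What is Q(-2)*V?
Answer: 4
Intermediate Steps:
V = 1 (V = (-5 + 6)² = 1² = 1)
Q(-2)*V = (-2)²*1 = 4*1 = 4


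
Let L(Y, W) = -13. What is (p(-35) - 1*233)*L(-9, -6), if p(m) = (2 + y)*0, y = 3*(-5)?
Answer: 3029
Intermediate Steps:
y = -15
p(m) = 0 (p(m) = (2 - 15)*0 = -13*0 = 0)
(p(-35) - 1*233)*L(-9, -6) = (0 - 1*233)*(-13) = (0 - 233)*(-13) = -233*(-13) = 3029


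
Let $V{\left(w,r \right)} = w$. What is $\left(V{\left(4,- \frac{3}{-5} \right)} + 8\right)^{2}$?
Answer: $144$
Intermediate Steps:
$\left(V{\left(4,- \frac{3}{-5} \right)} + 8\right)^{2} = \left(4 + 8\right)^{2} = 12^{2} = 144$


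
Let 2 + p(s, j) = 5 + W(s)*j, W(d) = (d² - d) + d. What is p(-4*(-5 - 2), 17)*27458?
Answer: 366042598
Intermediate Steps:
W(d) = d²
p(s, j) = 3 + j*s² (p(s, j) = -2 + (5 + s²*j) = -2 + (5 + j*s²) = 3 + j*s²)
p(-4*(-5 - 2), 17)*27458 = (3 + 17*(-4*(-5 - 2))²)*27458 = (3 + 17*(-4*(-7))²)*27458 = (3 + 17*28²)*27458 = (3 + 17*784)*27458 = (3 + 13328)*27458 = 13331*27458 = 366042598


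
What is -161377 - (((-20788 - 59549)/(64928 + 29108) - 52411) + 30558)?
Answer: -13120198527/94036 ≈ -1.3952e+5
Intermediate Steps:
-161377 - (((-20788 - 59549)/(64928 + 29108) - 52411) + 30558) = -161377 - ((-80337/94036 - 52411) + 30558) = -161377 - (-4928601133/94036 + 30558) = -161377 - 1*(-2055049045/94036) = -161377 + 2055049045/94036 = -13120198527/94036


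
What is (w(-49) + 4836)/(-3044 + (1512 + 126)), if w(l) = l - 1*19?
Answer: -2384/703 ≈ -3.3912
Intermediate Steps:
w(l) = -19 + l (w(l) = l - 19 = -19 + l)
(w(-49) + 4836)/(-3044 + (1512 + 126)) = ((-19 - 49) + 4836)/(-3044 + (1512 + 126)) = (-68 + 4836)/(-3044 + 1638) = 4768/(-1406) = 4768*(-1/1406) = -2384/703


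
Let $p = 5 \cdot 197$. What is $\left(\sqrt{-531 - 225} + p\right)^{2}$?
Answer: $969469 + 11820 i \sqrt{21} \approx 9.6947 \cdot 10^{5} + 54166.0 i$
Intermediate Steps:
$p = 985$
$\left(\sqrt{-531 - 225} + p\right)^{2} = \left(\sqrt{-531 - 225} + 985\right)^{2} = \left(\sqrt{-756} + 985\right)^{2} = \left(6 i \sqrt{21} + 985\right)^{2} = \left(985 + 6 i \sqrt{21}\right)^{2}$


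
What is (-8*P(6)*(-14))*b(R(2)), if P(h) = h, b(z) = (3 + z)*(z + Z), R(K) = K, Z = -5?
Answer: -10080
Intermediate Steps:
b(z) = (-5 + z)*(3 + z) (b(z) = (3 + z)*(z - 5) = (3 + z)*(-5 + z) = (-5 + z)*(3 + z))
(-8*P(6)*(-14))*b(R(2)) = (-8*6*(-14))*(-15 + 2**2 - 2*2) = (-48*(-14))*(-15 + 4 - 4) = 672*(-15) = -10080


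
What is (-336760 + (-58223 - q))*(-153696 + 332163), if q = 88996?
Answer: -86374280193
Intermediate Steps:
(-336760 + (-58223 - q))*(-153696 + 332163) = (-336760 + (-58223 - 1*88996))*(-153696 + 332163) = (-336760 + (-58223 - 88996))*178467 = (-336760 - 147219)*178467 = -483979*178467 = -86374280193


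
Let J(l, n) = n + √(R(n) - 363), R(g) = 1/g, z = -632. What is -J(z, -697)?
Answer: 697 - 2*I*√44087341/697 ≈ 697.0 - 19.053*I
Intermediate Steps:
J(l, n) = n + √(-363 + 1/n) (J(l, n) = n + √(1/n - 363) = n + √(-363 + 1/n))
-J(z, -697) = -(-697 + √(-363 + 1/(-697))) = -(-697 + √(-363 - 1/697)) = -(-697 + √(-253012/697)) = -(-697 + 2*I*√44087341/697) = 697 - 2*I*√44087341/697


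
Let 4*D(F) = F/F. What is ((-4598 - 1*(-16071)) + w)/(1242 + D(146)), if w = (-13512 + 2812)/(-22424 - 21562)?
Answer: 1009324156/109283217 ≈ 9.2359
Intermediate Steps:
D(F) = ¼ (D(F) = (F/F)/4 = (¼)*1 = ¼)
w = 5350/21993 (w = -10700/(-43986) = -10700*(-1/43986) = 5350/21993 ≈ 0.24326)
((-4598 - 1*(-16071)) + w)/(1242 + D(146)) = ((-4598 - 1*(-16071)) + 5350/21993)/(1242 + ¼) = ((-4598 + 16071) + 5350/21993)/(4969/4) = (11473 + 5350/21993)*(4/4969) = (252331039/21993)*(4/4969) = 1009324156/109283217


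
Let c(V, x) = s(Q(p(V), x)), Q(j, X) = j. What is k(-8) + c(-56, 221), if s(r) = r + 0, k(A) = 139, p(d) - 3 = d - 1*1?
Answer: 85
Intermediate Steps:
p(d) = 2 + d (p(d) = 3 + (d - 1*1) = 3 + (d - 1) = 3 + (-1 + d) = 2 + d)
s(r) = r
c(V, x) = 2 + V
k(-8) + c(-56, 221) = 139 + (2 - 56) = 139 - 54 = 85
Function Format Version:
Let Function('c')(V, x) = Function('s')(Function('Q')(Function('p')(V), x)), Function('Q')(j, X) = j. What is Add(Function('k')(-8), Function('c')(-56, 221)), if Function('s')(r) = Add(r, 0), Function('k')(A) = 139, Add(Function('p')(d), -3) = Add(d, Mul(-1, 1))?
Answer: 85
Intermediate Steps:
Function('p')(d) = Add(2, d) (Function('p')(d) = Add(3, Add(d, Mul(-1, 1))) = Add(3, Add(d, -1)) = Add(3, Add(-1, d)) = Add(2, d))
Function('s')(r) = r
Function('c')(V, x) = Add(2, V)
Add(Function('k')(-8), Function('c')(-56, 221)) = Add(139, Add(2, -56)) = Add(139, -54) = 85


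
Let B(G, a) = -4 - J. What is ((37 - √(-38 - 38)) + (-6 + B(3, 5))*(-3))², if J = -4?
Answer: 2949 - 220*I*√19 ≈ 2949.0 - 958.96*I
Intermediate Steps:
B(G, a) = 0 (B(G, a) = -4 - 1*(-4) = -4 + 4 = 0)
((37 - √(-38 - 38)) + (-6 + B(3, 5))*(-3))² = ((37 - √(-38 - 38)) + (-6 + 0)*(-3))² = ((37 - √(-76)) - 6*(-3))² = ((37 - 2*I*√19) + 18)² = (55 - 2*I*√19)²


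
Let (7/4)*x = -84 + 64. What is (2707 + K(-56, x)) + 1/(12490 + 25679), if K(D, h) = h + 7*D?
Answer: 615475132/267183 ≈ 2303.6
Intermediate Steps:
x = -80/7 (x = 4*(-84 + 64)/7 = (4/7)*(-20) = -80/7 ≈ -11.429)
(2707 + K(-56, x)) + 1/(12490 + 25679) = (2707 + (-80/7 + 7*(-56))) + 1/(12490 + 25679) = (2707 + (-80/7 - 392)) + 1/38169 = (2707 - 2824/7) + 1/38169 = 16125/7 + 1/38169 = 615475132/267183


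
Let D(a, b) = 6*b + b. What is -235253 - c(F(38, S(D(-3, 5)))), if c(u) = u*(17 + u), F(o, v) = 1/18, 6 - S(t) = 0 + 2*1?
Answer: -76222279/324 ≈ -2.3525e+5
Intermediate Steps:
D(a, b) = 7*b
S(t) = 4 (S(t) = 6 - (0 + 2*1) = 6 - (0 + 2) = 6 - 1*2 = 6 - 2 = 4)
F(o, v) = 1/18
-235253 - c(F(38, S(D(-3, 5)))) = -235253 - (17 + 1/18)/18 = -235253 - 307/(18*18) = -235253 - 1*307/324 = -235253 - 307/324 = -76222279/324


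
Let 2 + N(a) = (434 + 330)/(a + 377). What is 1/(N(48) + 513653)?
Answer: 425/218302439 ≈ 1.9468e-6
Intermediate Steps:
N(a) = -2 + 764/(377 + a) (N(a) = -2 + (434 + 330)/(a + 377) = -2 + 764/(377 + a))
1/(N(48) + 513653) = 1/(2*(5 - 1*48)/(377 + 48) + 513653) = 1/(2*(5 - 48)/425 + 513653) = 1/(2*(1/425)*(-43) + 513653) = 1/(-86/425 + 513653) = 1/(218302439/425) = 425/218302439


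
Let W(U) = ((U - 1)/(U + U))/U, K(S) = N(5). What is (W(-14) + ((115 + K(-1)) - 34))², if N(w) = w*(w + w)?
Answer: 2635487569/153664 ≈ 17151.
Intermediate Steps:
N(w) = 2*w² (N(w) = w*(2*w) = 2*w²)
K(S) = 50 (K(S) = 2*5² = 2*25 = 50)
W(U) = (-1 + U)/(2*U²) (W(U) = ((-1 + U)/((2*U)))/U = ((-1 + U)*(1/(2*U)))/U = ((-1 + U)/(2*U))/U = (-1 + U)/(2*U²))
(W(-14) + ((115 + K(-1)) - 34))² = ((½)*(-1 - 14)/(-14)² + ((115 + 50) - 34))² = ((½)*(1/196)*(-15) + (165 - 34))² = (-15/392 + 131)² = (51337/392)² = 2635487569/153664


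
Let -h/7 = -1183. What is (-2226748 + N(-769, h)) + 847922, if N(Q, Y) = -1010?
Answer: -1379836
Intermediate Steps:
h = 8281 (h = -7*(-1183) = 8281)
(-2226748 + N(-769, h)) + 847922 = (-2226748 - 1010) + 847922 = -2227758 + 847922 = -1379836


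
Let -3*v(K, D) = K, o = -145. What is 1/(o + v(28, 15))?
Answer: -3/463 ≈ -0.0064795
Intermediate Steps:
v(K, D) = -K/3
1/(o + v(28, 15)) = 1/(-145 - ⅓*28) = 1/(-145 - 28/3) = 1/(-463/3) = -3/463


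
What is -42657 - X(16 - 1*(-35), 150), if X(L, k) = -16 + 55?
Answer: -42696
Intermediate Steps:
X(L, k) = 39
-42657 - X(16 - 1*(-35), 150) = -42657 - 1*39 = -42657 - 39 = -42696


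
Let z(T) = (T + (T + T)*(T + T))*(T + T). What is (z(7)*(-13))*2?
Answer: -73892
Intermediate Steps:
z(T) = 2*T*(T + 4*T²) (z(T) = (T + (2*T)*(2*T))*(2*T) = (T + 4*T²)*(2*T) = 2*T*(T + 4*T²))
(z(7)*(-13))*2 = ((7²*(2 + 8*7))*(-13))*2 = ((49*(2 + 56))*(-13))*2 = ((49*58)*(-13))*2 = (2842*(-13))*2 = -36946*2 = -73892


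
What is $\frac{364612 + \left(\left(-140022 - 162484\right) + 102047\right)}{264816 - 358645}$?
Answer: $- \frac{164153}{93829} \approx -1.7495$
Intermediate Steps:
$\frac{364612 + \left(\left(-140022 - 162484\right) + 102047\right)}{264816 - 358645} = \frac{364612 + \left(-302506 + 102047\right)}{-93829} = \left(364612 - 200459\right) \left(- \frac{1}{93829}\right) = 164153 \left(- \frac{1}{93829}\right) = - \frac{164153}{93829}$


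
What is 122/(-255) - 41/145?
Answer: -5629/7395 ≈ -0.76119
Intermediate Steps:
122/(-255) - 41/145 = 122*(-1/255) - 41*1/145 = -122/255 - 41/145 = -5629/7395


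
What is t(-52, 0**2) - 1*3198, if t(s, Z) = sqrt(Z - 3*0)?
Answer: -3198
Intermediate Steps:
t(s, Z) = sqrt(Z) (t(s, Z) = sqrt(Z + 0) = sqrt(Z))
t(-52, 0**2) - 1*3198 = sqrt(0**2) - 1*3198 = sqrt(0) - 3198 = 0 - 3198 = -3198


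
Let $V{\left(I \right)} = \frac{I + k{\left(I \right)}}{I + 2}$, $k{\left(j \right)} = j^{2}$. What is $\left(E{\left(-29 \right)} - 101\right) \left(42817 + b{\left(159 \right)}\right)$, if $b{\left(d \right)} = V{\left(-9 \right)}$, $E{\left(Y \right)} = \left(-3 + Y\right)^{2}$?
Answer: $\frac{276574181}{7} \approx 3.9511 \cdot 10^{7}$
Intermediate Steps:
$V{\left(I \right)} = \frac{I + I^{2}}{2 + I}$ ($V{\left(I \right)} = \frac{I + I^{2}}{I + 2} = \frac{I + I^{2}}{2 + I}$)
$b{\left(d \right)} = - \frac{72}{7}$ ($b{\left(d \right)} = - \frac{9 \left(1 - 9\right)}{2 - 9} = \left(-9\right) \frac{1}{-7} \left(-8\right) = \left(-9\right) \left(- \frac{1}{7}\right) \left(-8\right) = - \frac{72}{7}$)
$\left(E{\left(-29 \right)} - 101\right) \left(42817 + b{\left(159 \right)}\right) = \left(\left(-3 - 29\right)^{2} - 101\right) \left(42817 - \frac{72}{7}\right) = \left(\left(-32\right)^{2} - 101\right) \frac{299647}{7} = \left(1024 - 101\right) \frac{299647}{7} = 923 \cdot \frac{299647}{7} = \frac{276574181}{7}$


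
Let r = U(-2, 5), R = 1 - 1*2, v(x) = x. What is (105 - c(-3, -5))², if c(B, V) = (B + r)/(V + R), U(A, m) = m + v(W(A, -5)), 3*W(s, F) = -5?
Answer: 3575881/324 ≈ 11037.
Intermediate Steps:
W(s, F) = -5/3 (W(s, F) = (⅓)*(-5) = -5/3)
U(A, m) = -5/3 + m (U(A, m) = m - 5/3 = -5/3 + m)
R = -1 (R = 1 - 2 = -1)
r = 10/3 (r = -5/3 + 5 = 10/3 ≈ 3.3333)
c(B, V) = (10/3 + B)/(-1 + V) (c(B, V) = (B + 10/3)/(V - 1) = (10/3 + B)/(-1 + V))
(105 - c(-3, -5))² = (105 - (10/3 - 3)/(-1 - 5))² = (105 - 1/((-6)*3))² = (105 - (-1)/(6*3))² = (105 - 1*(-1/18))² = (105 + 1/18)² = (1891/18)² = 3575881/324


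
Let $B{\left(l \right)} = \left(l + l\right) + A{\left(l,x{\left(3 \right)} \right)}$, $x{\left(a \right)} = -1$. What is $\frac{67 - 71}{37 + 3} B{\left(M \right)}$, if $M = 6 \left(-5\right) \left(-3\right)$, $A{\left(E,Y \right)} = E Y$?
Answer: $-9$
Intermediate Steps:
$M = 90$ ($M = \left(-30\right) \left(-3\right) = 90$)
$B{\left(l \right)} = l$ ($B{\left(l \right)} = \left(l + l\right) + l \left(-1\right) = 2 l - l = l$)
$\frac{67 - 71}{37 + 3} B{\left(M \right)} = \frac{67 - 71}{37 + 3} \cdot 90 = - \frac{4}{40} \cdot 90 = \left(-4\right) \frac{1}{40} \cdot 90 = \left(- \frac{1}{10}\right) 90 = -9$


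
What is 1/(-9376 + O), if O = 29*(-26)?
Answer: -1/10130 ≈ -9.8717e-5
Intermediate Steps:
O = -754
1/(-9376 + O) = 1/(-9376 - 754) = 1/(-10130) = -1/10130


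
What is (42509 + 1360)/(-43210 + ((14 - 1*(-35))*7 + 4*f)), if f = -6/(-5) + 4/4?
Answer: -31335/30613 ≈ -1.0236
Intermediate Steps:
f = 11/5 (f = -6*(-⅕) + 4*(¼) = 6/5 + 1 = 11/5 ≈ 2.2000)
(42509 + 1360)/(-43210 + ((14 - 1*(-35))*7 + 4*f)) = (42509 + 1360)/(-43210 + ((14 - 1*(-35))*7 + 4*(11/5))) = 43869/(-43210 + ((14 + 35)*7 + 44/5)) = 43869/(-43210 + (49*7 + 44/5)) = 43869/(-43210 + (343 + 44/5)) = 43869/(-43210 + 1759/5) = 43869/(-214291/5) = 43869*(-5/214291) = -31335/30613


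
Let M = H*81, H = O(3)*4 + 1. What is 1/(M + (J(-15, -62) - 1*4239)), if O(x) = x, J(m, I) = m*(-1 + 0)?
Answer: -1/3171 ≈ -0.00031536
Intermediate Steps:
J(m, I) = -m (J(m, I) = m*(-1) = -m)
H = 13 (H = 3*4 + 1 = 12 + 1 = 13)
M = 1053 (M = 13*81 = 1053)
1/(M + (J(-15, -62) - 1*4239)) = 1/(1053 + (-1*(-15) - 1*4239)) = 1/(1053 + (15 - 4239)) = 1/(1053 - 4224) = 1/(-3171) = -1/3171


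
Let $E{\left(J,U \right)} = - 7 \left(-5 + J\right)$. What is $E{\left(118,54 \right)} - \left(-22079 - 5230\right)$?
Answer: $26518$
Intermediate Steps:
$E{\left(J,U \right)} = 35 - 7 J$
$E{\left(118,54 \right)} - \left(-22079 - 5230\right) = \left(35 - 826\right) - \left(-22079 - 5230\right) = -791 - -27309 = -791 + 27309 = 26518$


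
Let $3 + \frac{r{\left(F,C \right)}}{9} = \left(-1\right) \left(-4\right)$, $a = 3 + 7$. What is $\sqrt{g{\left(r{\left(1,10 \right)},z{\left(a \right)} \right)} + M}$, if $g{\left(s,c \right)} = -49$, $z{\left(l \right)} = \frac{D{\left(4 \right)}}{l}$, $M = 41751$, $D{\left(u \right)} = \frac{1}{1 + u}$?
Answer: $\sqrt{41702} \approx 204.21$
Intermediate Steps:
$a = 10$
$r{\left(F,C \right)} = 9$ ($r{\left(F,C \right)} = -27 + 9 \left(\left(-1\right) \left(-4\right)\right) = -27 + 9 \cdot 4 = -27 + 36 = 9$)
$z{\left(l \right)} = \frac{1}{5 l}$ ($z{\left(l \right)} = \frac{1}{\left(1 + 4\right) l} = \frac{1}{5 l}$)
$\sqrt{g{\left(r{\left(1,10 \right)},z{\left(a \right)} \right)} + M} = \sqrt{-49 + 41751} = \sqrt{41702}$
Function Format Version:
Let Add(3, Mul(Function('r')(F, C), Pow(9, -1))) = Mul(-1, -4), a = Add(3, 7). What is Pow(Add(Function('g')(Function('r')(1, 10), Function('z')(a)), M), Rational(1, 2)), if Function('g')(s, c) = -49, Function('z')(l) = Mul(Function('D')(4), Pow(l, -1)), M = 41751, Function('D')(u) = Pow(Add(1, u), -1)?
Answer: Pow(41702, Rational(1, 2)) ≈ 204.21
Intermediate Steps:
a = 10
Function('r')(F, C) = 9 (Function('r')(F, C) = Add(-27, Mul(9, Mul(-1, -4))) = Add(-27, Mul(9, 4)) = Add(-27, 36) = 9)
Function('z')(l) = Mul(Rational(1, 5), Pow(l, -1)) (Function('z')(l) = Mul(Pow(Add(1, 4), -1), Pow(l, -1)) = Mul(Pow(5, -1), Pow(l, -1)) = Mul(Rational(1, 5), Pow(l, -1)))
Pow(Add(Function('g')(Function('r')(1, 10), Function('z')(a)), M), Rational(1, 2)) = Pow(Add(-49, 41751), Rational(1, 2)) = Pow(41702, Rational(1, 2))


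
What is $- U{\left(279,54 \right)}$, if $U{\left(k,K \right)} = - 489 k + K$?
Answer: $136377$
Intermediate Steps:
$U{\left(k,K \right)} = K - 489 k$
$- U{\left(279,54 \right)} = - (54 - 136431) = \left(-1\right) \left(-136377\right) = 136377$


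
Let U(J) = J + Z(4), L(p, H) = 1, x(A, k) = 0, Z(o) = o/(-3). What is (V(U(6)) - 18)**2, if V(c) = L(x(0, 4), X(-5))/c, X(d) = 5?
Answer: 62001/196 ≈ 316.33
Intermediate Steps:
Z(o) = -o/3 (Z(o) = o*(-1/3) = -o/3)
U(J) = -4/3 + J (U(J) = J - 1/3*4 = J - 4/3 = -4/3 + J)
V(c) = 1/c
(V(U(6)) - 18)**2 = (1/(-4/3 + 6) - 18)**2 = (1/(14/3) - 18)**2 = (3/14 - 18)**2 = (-249/14)**2 = 62001/196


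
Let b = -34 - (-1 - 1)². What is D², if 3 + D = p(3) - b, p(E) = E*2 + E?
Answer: 1936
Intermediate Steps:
p(E) = 3*E (p(E) = 2*E + E = 3*E)
b = -38 (b = -34 - 1*(-2)² = -34 - 1*4 = -34 - 4 = -38)
D = 44 (D = -3 + (3*3 - 1*(-38)) = -3 + (9 + 38) = -3 + 47 = 44)
D² = 44² = 1936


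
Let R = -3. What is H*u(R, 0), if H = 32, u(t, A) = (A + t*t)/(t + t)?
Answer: -48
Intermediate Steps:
u(t, A) = (A + t²)/(2*t) (u(t, A) = (A + t²)/((2*t)) = (A + t²)*(1/(2*t)) = (A + t²)/(2*t))
H*u(R, 0) = 32*((½)*(0 + (-3)²)/(-3)) = 32*((½)*(-⅓)*(0 + 9)) = 32*((½)*(-⅓)*9) = 32*(-3/2) = -48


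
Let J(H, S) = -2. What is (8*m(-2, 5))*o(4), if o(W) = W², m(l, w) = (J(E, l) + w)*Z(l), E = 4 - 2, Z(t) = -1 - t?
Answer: 384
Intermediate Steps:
E = 2
m(l, w) = (-1 - l)*(-2 + w) (m(l, w) = (-2 + w)*(-1 - l) = (-1 - l)*(-2 + w))
(8*m(-2, 5))*o(4) = (8*(-(1 - 2)*(-2 + 5)))*4² = (8*(-1*(-1)*3))*16 = (8*3)*16 = 24*16 = 384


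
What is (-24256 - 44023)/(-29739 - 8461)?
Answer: 68279/38200 ≈ 1.7874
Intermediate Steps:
(-24256 - 44023)/(-29739 - 8461) = -68279/(-38200) = -68279*(-1/38200) = 68279/38200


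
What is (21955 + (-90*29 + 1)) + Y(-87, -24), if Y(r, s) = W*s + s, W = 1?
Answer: 19298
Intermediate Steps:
Y(r, s) = 2*s (Y(r, s) = 1*s + s = s + s = 2*s)
(21955 + (-90*29 + 1)) + Y(-87, -24) = (21955 + (-90*29 + 1)) + 2*(-24) = (21955 + (-2610 + 1)) - 48 = (21955 - 2609) - 48 = 19346 - 48 = 19298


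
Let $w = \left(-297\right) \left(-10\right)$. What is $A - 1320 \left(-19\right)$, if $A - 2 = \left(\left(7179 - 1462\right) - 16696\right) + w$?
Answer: $17073$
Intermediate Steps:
$w = 2970$
$A = -8007$ ($A = 2 + \left(\left(\left(7179 - 1462\right) - 16696\right) + 2970\right) = 2 + \left(\left(5717 - 16696\right) + 2970\right) = 2 + \left(-10979 + 2970\right) = 2 - 8009 = -8007$)
$A - 1320 \left(-19\right) = -8007 - 1320 \left(-19\right) = -8007 - -25080 = -8007 + 25080 = 17073$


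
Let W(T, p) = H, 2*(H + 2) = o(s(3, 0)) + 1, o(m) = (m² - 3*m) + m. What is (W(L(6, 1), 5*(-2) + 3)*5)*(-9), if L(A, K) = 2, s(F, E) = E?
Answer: 135/2 ≈ 67.500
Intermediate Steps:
o(m) = m² - 2*m
H = -3/2 (H = -2 + (0*(-2 + 0) + 1)/2 = -2 + (0*(-2) + 1)/2 = -2 + (0 + 1)/2 = -2 + (½)*1 = -2 + ½ = -3/2 ≈ -1.5000)
W(T, p) = -3/2
(W(L(6, 1), 5*(-2) + 3)*5)*(-9) = -3/2*5*(-9) = -15/2*(-9) = 135/2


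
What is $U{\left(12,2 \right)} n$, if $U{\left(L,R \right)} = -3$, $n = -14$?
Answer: $42$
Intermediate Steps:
$U{\left(12,2 \right)} n = \left(-3\right) \left(-14\right) = 42$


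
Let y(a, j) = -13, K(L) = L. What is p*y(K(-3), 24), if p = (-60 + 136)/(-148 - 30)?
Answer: 494/89 ≈ 5.5506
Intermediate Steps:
p = -38/89 (p = 76/(-178) = 76*(-1/178) = -38/89 ≈ -0.42697)
p*y(K(-3), 24) = -38/89*(-13) = 494/89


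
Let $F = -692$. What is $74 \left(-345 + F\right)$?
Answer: $-76738$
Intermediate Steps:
$74 \left(-345 + F\right) = 74 \left(-345 - 692\right) = 74 \left(-1037\right) = -76738$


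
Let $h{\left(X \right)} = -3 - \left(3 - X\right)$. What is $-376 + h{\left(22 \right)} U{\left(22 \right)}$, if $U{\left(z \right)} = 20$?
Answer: $-56$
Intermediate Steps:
$h{\left(X \right)} = -6 + X$ ($h{\left(X \right)} = -3 + \left(-3 + X\right) = -6 + X$)
$-376 + h{\left(22 \right)} U{\left(22 \right)} = -376 + \left(-6 + 22\right) 20 = -376 + 16 \cdot 20 = -376 + 320 = -56$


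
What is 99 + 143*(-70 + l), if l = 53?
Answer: -2332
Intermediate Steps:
99 + 143*(-70 + l) = 99 + 143*(-70 + 53) = 99 + 143*(-17) = 99 - 2431 = -2332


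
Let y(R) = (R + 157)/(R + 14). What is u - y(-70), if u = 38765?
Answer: 2170927/56 ≈ 38767.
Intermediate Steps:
y(R) = (157 + R)/(14 + R)
u - y(-70) = 38765 - (157 - 70)/(14 - 70) = 38765 - 87/(-56) = 38765 - (-1)*87/56 = 38765 - 1*(-87/56) = 38765 + 87/56 = 2170927/56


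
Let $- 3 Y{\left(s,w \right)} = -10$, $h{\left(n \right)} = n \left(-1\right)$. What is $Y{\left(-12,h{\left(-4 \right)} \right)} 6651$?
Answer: $22170$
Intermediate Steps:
$h{\left(n \right)} = - n$
$Y{\left(s,w \right)} = \frac{10}{3}$ ($Y{\left(s,w \right)} = \left(- \frac{1}{3}\right) \left(-10\right) = \frac{10}{3}$)
$Y{\left(-12,h{\left(-4 \right)} \right)} 6651 = \frac{10}{3} \cdot 6651 = 22170$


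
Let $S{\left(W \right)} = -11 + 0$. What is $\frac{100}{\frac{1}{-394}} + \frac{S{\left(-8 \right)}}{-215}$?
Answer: $- \frac{8470989}{215} \approx -39400.0$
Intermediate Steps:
$S{\left(W \right)} = -11$
$\frac{100}{\frac{1}{-394}} + \frac{S{\left(-8 \right)}}{-215} = \frac{100}{\frac{1}{-394}} - \frac{11}{-215} = \frac{100}{- \frac{1}{394}} - - \frac{11}{215} = 100 \left(-394\right) + \frac{11}{215} = -39400 + \frac{11}{215} = - \frac{8470989}{215}$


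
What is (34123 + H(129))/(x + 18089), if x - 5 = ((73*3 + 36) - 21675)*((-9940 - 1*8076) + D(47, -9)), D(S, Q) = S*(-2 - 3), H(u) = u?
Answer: 17126/195477257 ≈ 8.7611e-5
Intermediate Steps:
D(S, Q) = -5*S (D(S, Q) = S*(-5) = -5*S)
x = 390936425 (x = 5 + ((73*3 + 36) - 21675)*((-9940 - 1*8076) - 5*47) = 5 + ((219 + 36) - 21675)*((-9940 - 8076) - 235) = 5 + (255 - 21675)*(-18016 - 235) = 5 - 21420*(-18251) = 5 + 390936420 = 390936425)
(34123 + H(129))/(x + 18089) = (34123 + 129)/(390936425 + 18089) = 34252/390954514 = 34252*(1/390954514) = 17126/195477257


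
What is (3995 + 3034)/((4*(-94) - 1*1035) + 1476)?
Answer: 7029/65 ≈ 108.14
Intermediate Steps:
(3995 + 3034)/((4*(-94) - 1*1035) + 1476) = 7029/((-376 - 1035) + 1476) = 7029/(-1411 + 1476) = 7029/65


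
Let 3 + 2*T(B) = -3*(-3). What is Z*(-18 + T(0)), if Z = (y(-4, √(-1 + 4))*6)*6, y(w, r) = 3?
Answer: -1620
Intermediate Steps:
T(B) = 3 (T(B) = -3/2 + (-3*(-3))/2 = -3/2 + (½)*9 = -3/2 + 9/2 = 3)
Z = 108 (Z = (3*6)*6 = 18*6 = 108)
Z*(-18 + T(0)) = 108*(-18 + 3) = 108*(-15) = -1620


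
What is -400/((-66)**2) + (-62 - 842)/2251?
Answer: -1209556/2451339 ≈ -0.49343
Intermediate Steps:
-400/((-66)**2) + (-62 - 842)/2251 = -400/4356 - 904*1/2251 = -400*1/4356 - 904/2251 = -100/1089 - 904/2251 = -1209556/2451339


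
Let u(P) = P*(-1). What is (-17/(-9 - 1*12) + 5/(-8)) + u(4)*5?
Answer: -3329/168 ≈ -19.815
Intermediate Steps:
u(P) = -P
(-17/(-9 - 1*12) + 5/(-8)) + u(4)*5 = (-17/(-9 - 1*12) + 5/(-8)) - 1*4*5 = (-17/(-9 - 12) + 5*(-⅛)) - 4*5 = (-17/(-21) - 5/8) - 20 = (-17*(-1/21) - 5/8) - 20 = (17/21 - 5/8) - 20 = 31/168 - 20 = -3329/168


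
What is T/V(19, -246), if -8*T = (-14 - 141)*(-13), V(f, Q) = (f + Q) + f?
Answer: 155/128 ≈ 1.2109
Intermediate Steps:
V(f, Q) = Q + 2*f (V(f, Q) = (Q + f) + f = Q + 2*f)
T = -2015/8 (T = -(-14 - 141)*(-13)/8 = -(-155)*(-13)/8 = -1/8*2015 = -2015/8 ≈ -251.88)
T/V(19, -246) = -2015/(8*(-246 + 2*19)) = -2015/(8*(-246 + 38)) = -2015/8/(-208) = -2015/8*(-1/208) = 155/128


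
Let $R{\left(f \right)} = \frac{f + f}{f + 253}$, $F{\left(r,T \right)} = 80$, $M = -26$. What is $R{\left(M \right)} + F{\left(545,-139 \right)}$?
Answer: $\frac{18108}{227} \approx 79.771$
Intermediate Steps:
$R{\left(f \right)} = \frac{2 f}{253 + f}$
$R{\left(M \right)} + F{\left(545,-139 \right)} = 2 \left(-26\right) \frac{1}{253 - 26} + 80 = 2 \left(-26\right) \frac{1}{227} + 80 = - \frac{52}{227} + 80 = \frac{18108}{227}$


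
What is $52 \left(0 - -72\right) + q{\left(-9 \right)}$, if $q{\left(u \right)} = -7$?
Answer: $3737$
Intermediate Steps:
$52 \left(0 - -72\right) + q{\left(-9 \right)} = 52 \left(0 - -72\right) - 7 = 52 \left(0 + 72\right) - 7 = 52 \cdot 72 - 7 = 3744 - 7 = 3737$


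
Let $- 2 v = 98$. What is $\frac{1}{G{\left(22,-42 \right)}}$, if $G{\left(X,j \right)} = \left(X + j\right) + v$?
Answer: $- \frac{1}{69} \approx -0.014493$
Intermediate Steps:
$v = -49$ ($v = \left(- \frac{1}{2}\right) 98 = -49$)
$G{\left(X,j \right)} = -49 + X + j$ ($G{\left(X,j \right)} = \left(X + j\right) - 49 = -49 + X + j$)
$\frac{1}{G{\left(22,-42 \right)}} = \frac{1}{-49 + 22 - 42} = \frac{1}{-69} = - \frac{1}{69}$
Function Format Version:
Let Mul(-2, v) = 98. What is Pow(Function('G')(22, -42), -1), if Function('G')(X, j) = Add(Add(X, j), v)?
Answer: Rational(-1, 69) ≈ -0.014493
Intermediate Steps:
v = -49 (v = Mul(Rational(-1, 2), 98) = -49)
Function('G')(X, j) = Add(-49, X, j) (Function('G')(X, j) = Add(Add(X, j), -49) = Add(-49, X, j))
Pow(Function('G')(22, -42), -1) = Pow(Add(-49, 22, -42), -1) = Pow(-69, -1) = Rational(-1, 69)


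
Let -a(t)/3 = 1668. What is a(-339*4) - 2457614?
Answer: -2462618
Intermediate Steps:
a(t) = -5004 (a(t) = -3*1668 = -5004)
a(-339*4) - 2457614 = -5004 - 2457614 = -2462618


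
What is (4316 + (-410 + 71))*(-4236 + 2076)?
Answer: -8590320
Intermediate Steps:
(4316 + (-410 + 71))*(-4236 + 2076) = (4316 - 339)*(-2160) = 3977*(-2160) = -8590320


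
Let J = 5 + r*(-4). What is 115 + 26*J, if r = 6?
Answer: -379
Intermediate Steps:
J = -19 (J = 5 + 6*(-4) = 5 - 24 = -19)
115 + 26*J = 115 + 26*(-19) = 115 - 494 = -379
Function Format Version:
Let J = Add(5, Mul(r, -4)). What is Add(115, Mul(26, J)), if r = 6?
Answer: -379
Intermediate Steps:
J = -19 (J = Add(5, Mul(6, -4)) = Add(5, -24) = -19)
Add(115, Mul(26, J)) = Add(115, Mul(26, -19)) = Add(115, -494) = -379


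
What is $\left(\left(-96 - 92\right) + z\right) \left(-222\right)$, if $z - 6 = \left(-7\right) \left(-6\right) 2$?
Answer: $21756$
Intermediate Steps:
$z = 90$ ($z = 6 + \left(-7\right) \left(-6\right) 2 = 6 + 42 \cdot 2 = 6 + 84 = 90$)
$\left(\left(-96 - 92\right) + z\right) \left(-222\right) = \left(\left(-96 - 92\right) + 90\right) \left(-222\right) = \left(-188 + 90\right) \left(-222\right) = \left(-98\right) \left(-222\right) = 21756$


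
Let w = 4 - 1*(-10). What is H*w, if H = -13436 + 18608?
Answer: 72408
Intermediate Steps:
H = 5172
w = 14 (w = 4 + 10 = 14)
H*w = 5172*14 = 72408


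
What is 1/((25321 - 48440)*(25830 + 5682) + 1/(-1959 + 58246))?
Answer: -56287/41006538909335 ≈ -1.3726e-9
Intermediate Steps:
1/((25321 - 48440)*(25830 + 5682) + 1/(-1959 + 58246)) = 1/(-23119*31512 + 1/56287) = 1/(-728525928 + 1/56287) = 1/(-41006538909335/56287) = -56287/41006538909335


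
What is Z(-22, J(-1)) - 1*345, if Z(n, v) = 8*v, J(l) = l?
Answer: -353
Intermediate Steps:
Z(-22, J(-1)) - 1*345 = 8*(-1) - 1*345 = -8 - 345 = -353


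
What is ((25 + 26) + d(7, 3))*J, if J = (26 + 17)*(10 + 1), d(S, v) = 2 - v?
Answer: 23650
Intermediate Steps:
J = 473 (J = 43*11 = 473)
((25 + 26) + d(7, 3))*J = ((25 + 26) + (2 - 1*3))*473 = (51 + (2 - 3))*473 = (51 - 1)*473 = 50*473 = 23650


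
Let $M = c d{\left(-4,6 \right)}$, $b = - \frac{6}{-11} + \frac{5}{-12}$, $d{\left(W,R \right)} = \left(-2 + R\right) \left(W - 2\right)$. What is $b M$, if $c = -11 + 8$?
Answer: $\frac{102}{11} \approx 9.2727$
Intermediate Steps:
$d{\left(W,R \right)} = \left(-2 + R\right) \left(-2 + W\right)$
$c = -3$
$b = \frac{17}{132}$ ($b = \left(-6\right) \left(- \frac{1}{11}\right) + 5 \left(- \frac{1}{12}\right) = \frac{6}{11} - \frac{5}{12} = \frac{17}{132} \approx 0.12879$)
$M = 72$ ($M = - 3 \left(4 - 12 - -8 + 6 \left(-4\right)\right) = - 3 \left(4 - 12 + 8 - 24\right) = \left(-3\right) \left(-24\right) = 72$)
$b M = \frac{17}{132} \cdot 72 = \frac{102}{11}$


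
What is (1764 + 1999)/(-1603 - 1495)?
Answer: -3763/3098 ≈ -1.2147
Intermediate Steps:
(1764 + 1999)/(-1603 - 1495) = 3763/(-3098) = 3763*(-1/3098) = -3763/3098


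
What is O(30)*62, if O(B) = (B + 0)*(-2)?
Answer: -3720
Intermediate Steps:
O(B) = -2*B (O(B) = B*(-2) = -2*B)
O(30)*62 = -2*30*62 = -60*62 = -3720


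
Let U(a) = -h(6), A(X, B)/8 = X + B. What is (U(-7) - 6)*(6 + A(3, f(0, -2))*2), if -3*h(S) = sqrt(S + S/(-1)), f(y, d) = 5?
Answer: -804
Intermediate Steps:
h(S) = 0 (h(S) = -sqrt(S + S/(-1))/3 = -sqrt(S + S*(-1))/3 = -sqrt(S - S)/3 = -sqrt(0)/3 = -1/3*0 = 0)
A(X, B) = 8*B + 8*X (A(X, B) = 8*(X + B) = 8*(B + X) = 8*B + 8*X)
U(a) = 0 (U(a) = -1*0 = 0)
(U(-7) - 6)*(6 + A(3, f(0, -2))*2) = (0 - 6)*(6 + (8*5 + 8*3)*2) = -6*(6 + (40 + 24)*2) = -6*(6 + 64*2) = -6*(6 + 128) = -6*134 = -804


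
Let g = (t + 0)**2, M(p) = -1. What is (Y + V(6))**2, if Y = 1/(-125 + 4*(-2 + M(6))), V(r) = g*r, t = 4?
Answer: 172948801/18769 ≈ 9214.6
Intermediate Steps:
g = 16 (g = (4 + 0)**2 = 4**2 = 16)
V(r) = 16*r
Y = -1/137 (Y = 1/(-125 + 4*(-2 - 1)) = 1/(-125 + 4*(-3)) = 1/(-125 - 12) = 1/(-137) = -1/137 ≈ -0.0072993)
(Y + V(6))**2 = (-1/137 + 16*6)**2 = (-1/137 + 96)**2 = (13151/137)**2 = 172948801/18769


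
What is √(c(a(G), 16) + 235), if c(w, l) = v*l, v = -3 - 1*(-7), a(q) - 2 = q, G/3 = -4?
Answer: √299 ≈ 17.292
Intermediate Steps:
G = -12 (G = 3*(-4) = -12)
a(q) = 2 + q
v = 4 (v = -3 + 7 = 4)
c(w, l) = 4*l
√(c(a(G), 16) + 235) = √(4*16 + 235) = √(64 + 235) = √299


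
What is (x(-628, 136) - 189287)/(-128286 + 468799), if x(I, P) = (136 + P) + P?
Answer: -188879/340513 ≈ -0.55469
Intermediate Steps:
x(I, P) = 136 + 2*P
(x(-628, 136) - 189287)/(-128286 + 468799) = ((136 + 2*136) - 189287)/(-128286 + 468799) = ((136 + 272) - 189287)/340513 = (408 - 189287)*(1/340513) = -188879*1/340513 = -188879/340513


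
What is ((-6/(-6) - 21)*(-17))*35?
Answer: 11900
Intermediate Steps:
((-6/(-6) - 21)*(-17))*35 = ((-6*(-⅙) - 21)*(-17))*35 = ((1 - 21)*(-17))*35 = -20*(-17)*35 = 340*35 = 11900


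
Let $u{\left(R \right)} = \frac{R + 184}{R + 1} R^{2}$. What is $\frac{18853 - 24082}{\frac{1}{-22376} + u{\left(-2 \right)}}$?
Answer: $\frac{117004104}{16289729} \approx 7.1827$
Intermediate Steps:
$u{\left(R \right)} = \frac{R^{2} \left(184 + R\right)}{1 + R}$ ($u{\left(R \right)} = \frac{184 + R}{1 + R} R^{2} = \frac{R^{2} \left(184 + R\right)}{1 + R}$)
$\frac{18853 - 24082}{\frac{1}{-22376} + u{\left(-2 \right)}} = \frac{18853 - 24082}{\frac{1}{-22376} + \frac{\left(-2\right)^{2} \left(184 - 2\right)}{1 - 2}} = - \frac{5229}{- \frac{1}{22376} + 4 \frac{1}{-1} \cdot 182} = - \frac{5229}{- \frac{1}{22376} + 4 \left(-1\right) 182} = - \frac{5229}{- \frac{1}{22376} - 728} = - \frac{5229}{- \frac{16289729}{22376}} = \left(-5229\right) \left(- \frac{22376}{16289729}\right) = \frac{117004104}{16289729}$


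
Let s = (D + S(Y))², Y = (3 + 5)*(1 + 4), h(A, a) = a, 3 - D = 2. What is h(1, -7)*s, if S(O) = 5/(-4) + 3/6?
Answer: -7/16 ≈ -0.43750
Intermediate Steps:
D = 1 (D = 3 - 1*2 = 3 - 2 = 1)
Y = 40 (Y = 8*5 = 40)
S(O) = -¾ (S(O) = 5*(-¼) + 3*(⅙) = -5/4 + ½ = -¾)
s = 1/16 (s = (1 - ¾)² = (¼)² = 1/16 ≈ 0.062500)
h(1, -7)*s = -7*1/16 = -7/16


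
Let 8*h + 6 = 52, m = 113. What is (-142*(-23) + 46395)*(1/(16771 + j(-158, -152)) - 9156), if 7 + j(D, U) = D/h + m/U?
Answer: -26603487950921740/58508281 ≈ -4.5470e+8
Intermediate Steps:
h = 23/4 (h = -¾ + (⅛)*52 = -¾ + 13/2 = 23/4 ≈ 5.7500)
j(D, U) = -7 + 113/U + 4*D/23 (j(D, U) = -7 + (D/(23/4) + 113/U) = -7 + (D*(4/23) + 113/U) = -7 + (4*D/23 + 113/U) = -7 + (113/U + 4*D/23) = -7 + 113/U + 4*D/23)
(-142*(-23) + 46395)*(1/(16771 + j(-158, -152)) - 9156) = (-142*(-23) + 46395)*(1/(16771 + (-7 + 113/(-152) + (4/23)*(-158))) - 9156) = (3266 + 46395)*(1/(16771 + (-7 + 113*(-1/152) - 632/23)) - 9156) = 49661*(1/(16771 + (-7 - 113/152 - 632/23)) - 9156) = 49661*(1/(16771 - 123135/3496) - 9156) = 49661*(1/(58508281/3496) - 9156) = 49661*(3496/58508281 - 9156) = 49661*(-535701817340/58508281) = -26603487950921740/58508281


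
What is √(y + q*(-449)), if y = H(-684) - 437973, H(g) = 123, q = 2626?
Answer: 2*I*√404231 ≈ 1271.6*I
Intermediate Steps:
y = -437850 (y = 123 - 437973 = -437850)
√(y + q*(-449)) = √(-437850 + 2626*(-449)) = √(-437850 - 1179074) = √(-1616924) = 2*I*√404231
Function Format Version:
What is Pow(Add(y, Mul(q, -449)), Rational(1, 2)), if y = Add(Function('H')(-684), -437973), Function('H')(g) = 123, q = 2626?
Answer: Mul(2, I, Pow(404231, Rational(1, 2))) ≈ Mul(1271.6, I)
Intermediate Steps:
y = -437850 (y = Add(123, -437973) = -437850)
Pow(Add(y, Mul(q, -449)), Rational(1, 2)) = Pow(Add(-437850, Mul(2626, -449)), Rational(1, 2)) = Pow(Add(-437850, -1179074), Rational(1, 2)) = Pow(-1616924, Rational(1, 2)) = Mul(2, I, Pow(404231, Rational(1, 2)))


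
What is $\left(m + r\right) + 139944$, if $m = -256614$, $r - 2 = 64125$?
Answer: $-52543$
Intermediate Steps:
$r = 64127$ ($r = 2 + 64125 = 64127$)
$\left(m + r\right) + 139944 = \left(-256614 + 64127\right) + 139944 = -192487 + 139944 = -52543$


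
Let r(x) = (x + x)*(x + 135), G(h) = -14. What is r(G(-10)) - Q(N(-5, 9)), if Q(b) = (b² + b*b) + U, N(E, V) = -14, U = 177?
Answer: -3957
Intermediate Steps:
Q(b) = 177 + 2*b² (Q(b) = (b² + b*b) + 177 = (b² + b²) + 177 = 2*b² + 177 = 177 + 2*b²)
r(x) = 2*x*(135 + x) (r(x) = (2*x)*(135 + x) = 2*x*(135 + x))
r(G(-10)) - Q(N(-5, 9)) = 2*(-14)*(135 - 14) - (177 + 2*(-14)²) = 2*(-14)*121 - (177 + 2*196) = -3388 - (177 + 392) = -3388 - 1*569 = -3388 - 569 = -3957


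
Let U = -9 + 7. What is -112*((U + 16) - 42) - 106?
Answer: 3030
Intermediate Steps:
U = -2
-112*((U + 16) - 42) - 106 = -112*((-2 + 16) - 42) - 106 = -112*(14 - 42) - 106 = -112*(-28) - 106 = 3136 - 106 = 3030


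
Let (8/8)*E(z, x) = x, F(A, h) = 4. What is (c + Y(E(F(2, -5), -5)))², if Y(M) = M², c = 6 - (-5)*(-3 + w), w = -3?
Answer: 1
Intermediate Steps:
E(z, x) = x
c = -24 (c = 6 - (-5)*(-3 - 3) = 6 - (-5)*(-6) = 6 - 5*6 = 6 - 30 = -24)
(c + Y(E(F(2, -5), -5)))² = (-24 + (-5)²)² = (-24 + 25)² = 1² = 1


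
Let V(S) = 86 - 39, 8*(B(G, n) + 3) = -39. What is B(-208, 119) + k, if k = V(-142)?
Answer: 313/8 ≈ 39.125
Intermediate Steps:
B(G, n) = -63/8 (B(G, n) = -3 + (⅛)*(-39) = -3 - 39/8 = -63/8)
V(S) = 47
k = 47
B(-208, 119) + k = -63/8 + 47 = 313/8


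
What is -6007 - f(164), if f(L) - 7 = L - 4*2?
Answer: -6170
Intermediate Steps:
f(L) = -1 + L (f(L) = 7 + (L - 4*2) = 7 + (L - 8) = 7 + (-8 + L) = -1 + L)
-6007 - f(164) = -6007 - (-1 + 164) = -6007 - 1*163 = -6007 - 163 = -6170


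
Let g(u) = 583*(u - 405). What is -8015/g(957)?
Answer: -8015/321816 ≈ -0.024906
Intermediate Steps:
g(u) = -236115 + 583*u (g(u) = 583*(-405 + u) = -236115 + 583*u)
-8015/g(957) = -8015/(-236115 + 583*957) = -8015/(-236115 + 557931) = -8015/321816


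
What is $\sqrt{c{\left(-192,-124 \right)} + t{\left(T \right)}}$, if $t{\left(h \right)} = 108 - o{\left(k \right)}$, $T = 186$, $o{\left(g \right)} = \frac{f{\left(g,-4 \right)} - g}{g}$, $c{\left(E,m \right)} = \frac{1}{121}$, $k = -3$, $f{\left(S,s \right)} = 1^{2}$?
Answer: $\frac{\sqrt{119073}}{33} \approx 10.457$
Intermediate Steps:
$f{\left(S,s \right)} = 1$
$c{\left(E,m \right)} = \frac{1}{121}$
$o{\left(g \right)} = \frac{1 - g}{g}$
$t{\left(h \right)} = \frac{328}{3}$ ($t{\left(h \right)} = 108 - \frac{1 - -3}{-3} = 108 - - \frac{1 + 3}{3} = 108 - \left(- \frac{1}{3}\right) 4 = 108 - - \frac{4}{3} = 108 + \frac{4}{3} = \frac{328}{3}$)
$\sqrt{c{\left(-192,-124 \right)} + t{\left(T \right)}} = \sqrt{\frac{1}{121} + \frac{328}{3}} = \sqrt{\frac{39691}{363}} = \frac{\sqrt{119073}}{33}$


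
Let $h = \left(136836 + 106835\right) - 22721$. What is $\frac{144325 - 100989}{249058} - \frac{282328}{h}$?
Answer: $- \frac{15185239456}{13757341275} \approx -1.1038$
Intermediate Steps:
$h = 220950$ ($h = 243671 - 22721 = 220950$)
$\frac{144325 - 100989}{249058} - \frac{282328}{h} = \frac{144325 - 100989}{249058} - \frac{282328}{220950} = \left(144325 - 100989\right) \frac{1}{249058} - \frac{141164}{110475} = 43336 \cdot \frac{1}{249058} - \frac{141164}{110475} = \frac{21668}{124529} - \frac{141164}{110475} = - \frac{15185239456}{13757341275}$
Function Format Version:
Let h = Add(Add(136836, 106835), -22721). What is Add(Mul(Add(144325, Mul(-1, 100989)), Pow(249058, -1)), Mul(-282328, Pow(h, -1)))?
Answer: Rational(-15185239456, 13757341275) ≈ -1.1038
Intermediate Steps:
h = 220950 (h = Add(243671, -22721) = 220950)
Add(Mul(Add(144325, Mul(-1, 100989)), Pow(249058, -1)), Mul(-282328, Pow(h, -1))) = Add(Mul(Add(144325, Mul(-1, 100989)), Pow(249058, -1)), Mul(-282328, Pow(220950, -1))) = Add(Mul(Add(144325, -100989), Rational(1, 249058)), Mul(-282328, Rational(1, 220950))) = Add(Mul(43336, Rational(1, 249058)), Rational(-141164, 110475)) = Add(Rational(21668, 124529), Rational(-141164, 110475)) = Rational(-15185239456, 13757341275)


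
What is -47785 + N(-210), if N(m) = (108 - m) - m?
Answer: -47257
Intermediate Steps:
N(m) = 108 - 2*m
-47785 + N(-210) = -47785 + (108 - 2*(-210)) = -47785 + (108 + 420) = -47785 + 528 = -47257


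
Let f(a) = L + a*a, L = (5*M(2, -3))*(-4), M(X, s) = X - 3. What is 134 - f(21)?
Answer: -327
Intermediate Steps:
M(X, s) = -3 + X
L = 20 (L = (5*(-3 + 2))*(-4) = (5*(-1))*(-4) = -5*(-4) = 20)
f(a) = 20 + a² (f(a) = 20 + a*a = 20 + a²)
134 - f(21) = 134 - (20 + 21²) = 134 - (20 + 441) = 134 - 1*461 = 134 - 461 = -327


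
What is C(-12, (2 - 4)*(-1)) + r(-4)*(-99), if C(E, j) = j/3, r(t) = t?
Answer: 1190/3 ≈ 396.67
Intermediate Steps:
C(E, j) = j/3 (C(E, j) = j*(⅓) = j/3)
C(-12, (2 - 4)*(-1)) + r(-4)*(-99) = ((2 - 4)*(-1))/3 - 4*(-99) = (-2*(-1))/3 + 396 = (⅓)*2 + 396 = ⅔ + 396 = 1190/3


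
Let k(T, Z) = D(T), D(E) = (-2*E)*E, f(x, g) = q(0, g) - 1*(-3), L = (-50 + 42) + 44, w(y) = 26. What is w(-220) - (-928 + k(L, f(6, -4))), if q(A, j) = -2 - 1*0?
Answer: 3546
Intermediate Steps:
q(A, j) = -2 (q(A, j) = -2 + 0 = -2)
L = 36 (L = -8 + 44 = 36)
f(x, g) = 1 (f(x, g) = -2 - 1*(-3) = -2 + 3 = 1)
D(E) = -2*E²
k(T, Z) = -2*T²
w(-220) - (-928 + k(L, f(6, -4))) = 26 - (-928 - 2*36²) = 26 - (-928 - 2*1296) = 26 - (-928 - 2592) = 26 - 1*(-3520) = 26 + 3520 = 3546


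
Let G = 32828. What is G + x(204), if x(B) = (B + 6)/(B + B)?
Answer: 2232339/68 ≈ 32829.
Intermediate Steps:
x(B) = (6 + B)/(2*B) (x(B) = (6 + B)/((2*B)) = (6 + B)*(1/(2*B)) = (6 + B)/(2*B))
G + x(204) = 32828 + (1/2)*(6 + 204)/204 = 32828 + (1/2)*(1/204)*210 = 32828 + 35/68 = 2232339/68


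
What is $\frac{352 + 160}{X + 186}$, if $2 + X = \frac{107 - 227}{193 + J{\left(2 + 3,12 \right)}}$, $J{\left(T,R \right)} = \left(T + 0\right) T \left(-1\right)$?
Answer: $\frac{3584}{1283} \approx 2.7935$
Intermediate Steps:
$J{\left(T,R \right)} = - T^{2}$ ($J{\left(T,R \right)} = T \left(- T\right) = - T^{2}$)
$X = - \frac{19}{7}$ ($X = -2 + \frac{107 - 227}{193 - \left(2 + 3\right)^{2}} = -2 - \frac{120}{193 - 5^{2}} = -2 - \frac{120}{193 - 25} = -2 - \frac{120}{168} = -2 - \frac{5}{7} = - \frac{19}{7} \approx -2.7143$)
$\frac{352 + 160}{X + 186} = \frac{352 + 160}{- \frac{19}{7} + 186} = \frac{512}{\frac{1283}{7}} = 512 \cdot \frac{7}{1283} = \frac{3584}{1283}$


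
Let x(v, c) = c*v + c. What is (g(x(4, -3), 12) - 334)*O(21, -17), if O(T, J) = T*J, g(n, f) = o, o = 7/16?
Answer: 1905309/16 ≈ 1.1908e+5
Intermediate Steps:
o = 7/16 (o = 7*(1/16) = 7/16 ≈ 0.43750)
x(v, c) = c + c*v
g(n, f) = 7/16
O(T, J) = J*T
(g(x(4, -3), 12) - 334)*O(21, -17) = (7/16 - 334)*(-17*21) = -5337/16*(-357) = 1905309/16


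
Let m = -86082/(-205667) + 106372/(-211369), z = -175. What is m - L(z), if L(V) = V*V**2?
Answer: 232980753289559259/43471628123 ≈ 5.3594e+6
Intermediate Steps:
L(V) = V**3
m = -3682143866/43471628123 (m = -86082*(-1/205667) + 106372*(-1/211369) = 86082/205667 - 106372/211369 = -3682143866/43471628123 ≈ -0.084702)
m - L(z) = -3682143866/43471628123 - 1*(-175)**3 = -3682143866/43471628123 - 1*(-5359375) = -3682143866/43471628123 + 5359375 = 232980753289559259/43471628123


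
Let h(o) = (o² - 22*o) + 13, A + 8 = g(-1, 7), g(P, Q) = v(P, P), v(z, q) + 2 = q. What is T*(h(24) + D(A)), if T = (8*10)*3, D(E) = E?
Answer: 12000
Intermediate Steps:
v(z, q) = -2 + q
g(P, Q) = -2 + P
A = -11 (A = -8 + (-2 - 1) = -8 - 3 = -11)
h(o) = 13 + o² - 22*o
T = 240 (T = 80*3 = 240)
T*(h(24) + D(A)) = 240*((13 + 24² - 22*24) - 11) = 240*((13 + 576 - 528) - 11) = 240*(61 - 11) = 240*50 = 12000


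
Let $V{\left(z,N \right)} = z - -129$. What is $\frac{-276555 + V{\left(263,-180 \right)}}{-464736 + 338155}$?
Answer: $\frac{276163}{126581} \approx 2.1817$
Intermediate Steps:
$V{\left(z,N \right)} = 129 + z$ ($V{\left(z,N \right)} = z + 129 = 129 + z$)
$\frac{-276555 + V{\left(263,-180 \right)}}{-464736 + 338155} = \frac{-276555 + \left(129 + 263\right)}{-464736 + 338155} = \frac{-276555 + 392}{-126581} = \left(-276163\right) \left(- \frac{1}{126581}\right) = \frac{276163}{126581}$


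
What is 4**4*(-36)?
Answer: -9216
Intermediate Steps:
4**4*(-36) = 256*(-36) = -9216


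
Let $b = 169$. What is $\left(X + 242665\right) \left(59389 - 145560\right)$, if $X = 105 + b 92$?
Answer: $-22259520378$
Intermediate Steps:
$X = 15653$ ($X = 105 + 169 \cdot 92 = 105 + 15548 = 15653$)
$\left(X + 242665\right) \left(59389 - 145560\right) = \left(15653 + 242665\right) \left(59389 - 145560\right) = 258318 \left(-86171\right) = -22259520378$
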